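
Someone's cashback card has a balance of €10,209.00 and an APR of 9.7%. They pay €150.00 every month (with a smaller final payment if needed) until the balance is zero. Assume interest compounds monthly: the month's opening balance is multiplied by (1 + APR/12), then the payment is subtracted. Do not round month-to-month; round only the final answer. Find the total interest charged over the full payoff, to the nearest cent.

€4,674.86

Monthly rate r = 9.7%/12 = 0.808333% = 0.00808333.
Payoff takes n = ⌈−ln(1 − rB₀/P)/ln(1+r)⌉ = ⌈99.225⌉ = 100 payments; the last is €33.86.
Total paid = 99·€150.00 + €33.86 = €14,883.86.
Total interest = total paid − principal = €14,883.86 − €10,209.00 = €4,674.86.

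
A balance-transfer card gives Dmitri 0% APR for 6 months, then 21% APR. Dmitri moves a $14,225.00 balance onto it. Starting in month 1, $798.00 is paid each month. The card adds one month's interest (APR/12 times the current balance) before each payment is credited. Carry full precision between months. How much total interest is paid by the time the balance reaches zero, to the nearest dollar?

Promo months 1–6 at r₀ = 0%/12 = 0; months 7+ at r₁ = 21%/12 = 0.0175.
After month 6 (no interest yet): B = $14,225.00 − 6·$798.00 = $9,437.00.
Then at r₁ with $798.00/mo: n₂ = −ln(1 − r₁·B/P)/ln(1+r₁) ≈ 13.37 → 14 more payments.
Total paid = 19·$798.00 + $293.18 = $15,455.18; interest = $15,455.18 − $14,225.00 = $1,230.18.

$1,230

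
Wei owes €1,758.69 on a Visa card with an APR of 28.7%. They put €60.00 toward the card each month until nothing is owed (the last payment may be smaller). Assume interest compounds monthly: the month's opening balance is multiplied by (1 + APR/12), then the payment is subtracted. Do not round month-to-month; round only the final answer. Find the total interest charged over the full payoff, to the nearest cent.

€1,306.52

Monthly rate r = 28.7%/12 = 2.39167% = 0.0239167.
Payoff takes n = ⌈−ln(1 − rB₀/P)/ln(1+r)⌉ = ⌈51.086⌉ = 52 payments; the last is €5.21.
Total paid = 51·€60.00 + €5.21 = €3,065.21.
Total interest = total paid − principal = €3,065.21 − €1,758.69 = €1,306.52.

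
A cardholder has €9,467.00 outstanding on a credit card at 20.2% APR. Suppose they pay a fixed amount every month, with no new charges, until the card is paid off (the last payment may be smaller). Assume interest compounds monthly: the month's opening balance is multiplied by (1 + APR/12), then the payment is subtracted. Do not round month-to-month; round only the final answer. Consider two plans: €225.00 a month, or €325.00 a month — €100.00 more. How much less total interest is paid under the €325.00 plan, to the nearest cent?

Monthly rate r = 20.2%/12 = 1.68333% = 0.0168333.
At €225.00/mo: n = ⌈−ln(1 − rB₀/P)/ln(1+r)⌉ = 74 payments (last €179.94); total interest = total paid − €9,467.00 = €7,137.94.
At €325.00/mo: 41 payments (last €123.03); total interest €3,656.03.
Interest saved = €7,137.94 − €3,656.03 = €3,481.91.

€3,481.91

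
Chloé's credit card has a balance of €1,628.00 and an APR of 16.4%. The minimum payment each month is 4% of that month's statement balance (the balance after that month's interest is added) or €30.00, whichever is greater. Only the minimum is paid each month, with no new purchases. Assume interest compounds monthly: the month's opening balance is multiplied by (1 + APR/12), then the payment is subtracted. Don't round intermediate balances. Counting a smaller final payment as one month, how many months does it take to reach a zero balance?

60 months

Monthly rate r = 16.4%/12 = 1.36667% = 0.0136667.
While 4% of the post-interest balance exceeds €30.00, each month B ← (B·(1+r))·(1 − 0.04), i.e. B shrinks by the factor (1+r)·0.96 = 0.97312.
This holds for months 1–29. Entering month 30 the balance is €738.72; 4% of the post-interest balance is now below €30.00, so the flat €30.00 minimum applies from here.
From month 30 a fixed €30.00 at rate r clears €738.72 in 31 more payments. Total: 29 + 31 = 60 months.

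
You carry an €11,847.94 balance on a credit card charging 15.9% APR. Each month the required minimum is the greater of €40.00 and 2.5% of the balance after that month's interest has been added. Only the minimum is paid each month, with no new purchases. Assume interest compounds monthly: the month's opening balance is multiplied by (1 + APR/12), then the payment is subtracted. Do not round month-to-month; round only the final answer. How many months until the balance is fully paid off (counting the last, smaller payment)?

223 months

Monthly rate r = 15.9%/12 = 1.325% = 0.01325.
While 2.5% of the post-interest balance exceeds €40.00, each month B ← (B·(1+r))·(1 − 0.025), i.e. B shrinks by the factor (1+r)·0.975 = 0.98792.
This holds for months 1–166. Entering month 167 the balance is €1,575.31; 2.5% of the post-interest balance is now below €40.00, so the flat €40.00 minimum applies from here.
From month 167 a fixed €40.00 at rate r clears €1,575.31 in 57 more payments. Total: 166 + 57 = 223 months.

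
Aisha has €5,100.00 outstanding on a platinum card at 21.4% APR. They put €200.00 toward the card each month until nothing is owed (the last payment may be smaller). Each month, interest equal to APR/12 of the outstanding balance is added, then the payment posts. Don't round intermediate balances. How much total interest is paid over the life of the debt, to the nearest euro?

Monthly rate r = 21.4%/12 = 1.78333% = 0.0178333.
Payoff takes n = ⌈−ln(1 − rB₀/P)/ln(1+r)⌉ = ⌈34.312⌉ = 35 payments; the last is €62.84.
Total paid = 34·€200.00 + €62.84 = €6,862.84.
Total interest = total paid − principal = €6,862.84 − €5,100.00 = €1,762.84.

€1,763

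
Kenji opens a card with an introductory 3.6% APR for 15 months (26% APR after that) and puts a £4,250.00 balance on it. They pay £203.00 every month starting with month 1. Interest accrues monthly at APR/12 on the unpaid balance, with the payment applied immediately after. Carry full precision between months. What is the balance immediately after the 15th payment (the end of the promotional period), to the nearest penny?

Promo months 1–15 at r₀ = 3.6%/12 = 0.003; months 16+ at r₁ = 26%/12 = 0.0216667.
After month 15: iterate B ← B·(1+r₀) − £203.00 for 15 months → £1,335.54.

£1,335.54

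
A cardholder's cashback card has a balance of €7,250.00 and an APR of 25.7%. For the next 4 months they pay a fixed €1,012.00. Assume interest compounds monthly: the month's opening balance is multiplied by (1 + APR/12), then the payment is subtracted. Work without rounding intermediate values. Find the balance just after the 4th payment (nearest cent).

Monthly rate r = 25.7%/12 = 2.14167% = 0.0214167.
Each month: B ← B·(1+r) − €1,012.00.
Month 1: interest €155.27; balance after payment €6,393.27.
Month 2: interest €136.92; balance after payment €5,518.19.
Month 3: interest €118.18; balance after payment €4,624.37.
Month 4: interest €99.04; balance after payment €3,711.41.

€3,711.41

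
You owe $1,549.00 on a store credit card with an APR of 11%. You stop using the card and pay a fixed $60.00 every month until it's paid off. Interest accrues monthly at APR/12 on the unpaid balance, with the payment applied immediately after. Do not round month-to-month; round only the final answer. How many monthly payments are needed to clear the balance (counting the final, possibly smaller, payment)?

30 months

Monthly rate r = 11%/12 = 0.916667% = 0.00916667.
Recurrence: B ← B·(1+r) − $60.00.
Month 1: interest $14.20; balance after payment $1,503.20.
Month 2: interest $13.78; balance after payment $1,456.98.
Closed form: n = −ln(1 − rB₀/P)/ln(1+r) = −ln(0.76335)/ln(1.00917) ≈ 29.594, so the balance reaches zero during payment 30.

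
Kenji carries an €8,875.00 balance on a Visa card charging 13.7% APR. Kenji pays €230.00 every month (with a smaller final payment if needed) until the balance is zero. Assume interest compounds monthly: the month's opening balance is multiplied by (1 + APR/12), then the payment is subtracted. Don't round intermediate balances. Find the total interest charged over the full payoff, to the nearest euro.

Monthly rate r = 13.7%/12 = 1.14167% = 0.0114167.
Payoff takes n = ⌈−ln(1 − rB₀/P)/ln(1+r)⌉ = ⌈51.160⌉ = 52 payments; the last is €37.09.
Total paid = 51·€230.00 + €37.09 = €11,767.09.
Total interest = total paid − principal = €11,767.09 − €8,875.00 = €2,892.09.

€2,892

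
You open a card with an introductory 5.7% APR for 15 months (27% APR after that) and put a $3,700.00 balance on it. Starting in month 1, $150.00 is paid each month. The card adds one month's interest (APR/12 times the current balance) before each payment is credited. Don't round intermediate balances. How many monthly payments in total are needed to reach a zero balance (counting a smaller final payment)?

28 payments

Promo months 1–15 at r₀ = 5.7%/12 = 0.00475; months 16+ at r₁ = 27%/12 = 0.0225.
After month 15: iterate B ← B·(1+r₀) − $150.00 for 15 months → $1,646.20.
Then at r₁ with $150.00/mo: n₂ = −ln(1 − r₁·B/P)/ln(1+r₁) ≈ 12.75 → 13 more payments.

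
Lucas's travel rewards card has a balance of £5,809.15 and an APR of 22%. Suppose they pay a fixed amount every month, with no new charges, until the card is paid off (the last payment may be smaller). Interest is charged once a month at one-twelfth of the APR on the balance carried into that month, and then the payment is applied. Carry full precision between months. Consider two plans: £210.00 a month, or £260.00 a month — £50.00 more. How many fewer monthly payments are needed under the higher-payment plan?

9 fewer payments

Monthly rate r = 22%/12 = 1.83333% = 0.0183333.
At £210.00/mo: n = ⌈−ln(1 − rB₀/P)/ln(1+r)⌉ = 39 payments (last £198.79); total interest = total paid − £5,809.15 = £2,369.64.
At £260.00/mo: 30 payments (last £1.97); total interest £1,732.82.
Payments saved = 39 − 30 = 9.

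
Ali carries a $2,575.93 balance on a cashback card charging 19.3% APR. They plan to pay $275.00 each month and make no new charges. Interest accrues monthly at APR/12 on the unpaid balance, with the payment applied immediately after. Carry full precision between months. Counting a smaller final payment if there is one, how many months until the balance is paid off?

Monthly rate r = 19.3%/12 = 1.60833% = 0.0160833.
Recurrence: B ← B·(1+r) − $275.00.
Month 1: interest $41.43; balance after payment $2,342.36.
Month 2: interest $37.67; balance after payment $2,105.03.
Closed form: n = −ln(1 − rB₀/P)/ln(1+r) = −ln(0.84935)/ln(1.01608) ≈ 10.234, so the balance reaches zero during payment 11.

11 payments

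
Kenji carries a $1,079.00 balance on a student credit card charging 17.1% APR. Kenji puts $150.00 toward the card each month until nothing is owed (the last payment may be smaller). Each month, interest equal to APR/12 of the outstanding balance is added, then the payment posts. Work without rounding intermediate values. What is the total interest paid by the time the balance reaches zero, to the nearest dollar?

Monthly rate r = 17.1%/12 = 1.425% = 0.01425.
Payoff takes n = ⌈−ln(1 − rB₀/P)/ln(1+r)⌉ = ⌈7.643⌉ = 8 payments; the last is $96.73.
Total paid = 7·$150.00 + $96.73 = $1,146.73.
Total interest = total paid − principal = $1,146.73 − $1,079.00 = $67.73.

$68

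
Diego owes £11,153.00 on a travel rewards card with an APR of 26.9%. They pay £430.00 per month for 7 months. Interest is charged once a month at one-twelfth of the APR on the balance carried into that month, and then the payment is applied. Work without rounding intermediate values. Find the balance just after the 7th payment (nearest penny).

Monthly rate r = 26.9%/12 = 2.24167% = 0.0224167.
Each month: B ← B·(1+r) − £430.00.
Month 1: interest £250.01; balance after payment £10,973.01.
Month 2: interest £245.98; balance after payment £10,788.99.
Month 3: interest £241.85; balance after payment £10,600.84.
Month 4: interest £237.64; balance after payment £10,408.48.
Month 5: interest £233.32; balance after payment £10,211.80.
Month 6: interest £228.91; balance after payment £10,010.72.
Month 7: interest £224.41; balance after payment £9,805.13.

£9,805.13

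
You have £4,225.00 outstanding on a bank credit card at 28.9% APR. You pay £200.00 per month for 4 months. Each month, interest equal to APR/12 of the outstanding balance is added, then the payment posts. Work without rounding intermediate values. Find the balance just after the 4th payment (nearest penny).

Monthly rate r = 28.9%/12 = 2.40833% = 0.0240833.
Each month: B ← B·(1+r) − £200.00.
Month 1: interest £101.75; balance after payment £4,126.75.
Month 2: interest £99.39; balance after payment £4,026.14.
Month 3: interest £96.96; balance after payment £3,923.10.
Month 4: interest £94.48; balance after payment £3,817.58.

£3,817.58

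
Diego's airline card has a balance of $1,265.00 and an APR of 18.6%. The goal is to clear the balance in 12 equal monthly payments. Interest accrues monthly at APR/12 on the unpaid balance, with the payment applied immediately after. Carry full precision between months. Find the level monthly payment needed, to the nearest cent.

Monthly rate r = 18.6%/12 = 1.55% = 0.0155.
Level-payment amortization: P = B₀·r / (1 − (1+r)^(−n)) = 1265.00·0.0155 / (1 − 1.0155^(−12)).
Denominator 1 − (1+r)^(−12) = 0.168540945.
P = 19.6075 / 0.168540945 ≈ 116.34.

$116.34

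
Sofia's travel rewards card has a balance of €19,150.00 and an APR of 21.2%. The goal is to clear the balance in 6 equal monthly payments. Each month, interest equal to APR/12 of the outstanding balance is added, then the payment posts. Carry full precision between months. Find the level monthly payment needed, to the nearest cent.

€3,391.90

Monthly rate r = 21.2%/12 = 1.76667% = 0.0176667.
Level-payment amortization: P = B₀·r / (1 − (1+r)^(−n)) = 19150.00·0.0176667 / (1 − 1.01767^(−6)).
Denominator 1 − (1+r)^(−6) = 0.0997425946.
P = 338.317 / 0.0997425946 ≈ 3391.90.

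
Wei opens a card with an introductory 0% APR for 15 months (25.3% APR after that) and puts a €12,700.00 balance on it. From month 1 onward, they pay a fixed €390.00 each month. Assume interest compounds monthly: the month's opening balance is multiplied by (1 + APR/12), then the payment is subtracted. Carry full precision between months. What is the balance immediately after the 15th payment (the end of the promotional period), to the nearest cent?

€6,850.00

Promo months 1–15 at r₀ = 0%/12 = 0; months 16+ at r₁ = 25.3%/12 = 0.0210833.
After month 15 (no interest yet): B = €12,700.00 − 15·€390.00 = €6,850.00.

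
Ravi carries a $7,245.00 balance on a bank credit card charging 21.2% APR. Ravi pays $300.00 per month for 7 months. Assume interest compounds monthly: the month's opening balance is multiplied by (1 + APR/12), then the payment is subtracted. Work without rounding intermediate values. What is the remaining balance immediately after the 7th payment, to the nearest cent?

Monthly rate r = 21.2%/12 = 1.76667% = 0.0176667.
Each month: B ← B·(1+r) − $300.00.
Month 1: interest $128.00; balance after payment $7,072.99.
Month 2: interest $124.96; balance after payment $6,897.95.
Month 3: interest $121.86; balance after payment $6,719.82.
Month 4: interest $118.72; balance after payment $6,538.53.
Month 5: interest $115.51; balance after payment $6,354.05.
Month 6: interest $112.25; balance after payment $6,166.30.
Month 7: interest $108.94; balance after payment $5,975.24.

$5,975.24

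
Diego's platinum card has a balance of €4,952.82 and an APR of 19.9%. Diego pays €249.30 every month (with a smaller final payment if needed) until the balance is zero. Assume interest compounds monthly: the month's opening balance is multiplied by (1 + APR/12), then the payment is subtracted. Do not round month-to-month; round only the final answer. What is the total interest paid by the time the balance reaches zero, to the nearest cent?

€1,105.62

Monthly rate r = 19.9%/12 = 1.65833% = 0.0165833.
Payoff takes n = ⌈−ln(1 − rB₀/P)/ln(1+r)⌉ = ⌈24.300⌉ = 25 payments; the last is €75.24.
Total paid = 24·€249.30 + €75.24 = €6,058.44.
Total interest = total paid − principal = €6,058.44 − €4,952.82 = €1,105.62.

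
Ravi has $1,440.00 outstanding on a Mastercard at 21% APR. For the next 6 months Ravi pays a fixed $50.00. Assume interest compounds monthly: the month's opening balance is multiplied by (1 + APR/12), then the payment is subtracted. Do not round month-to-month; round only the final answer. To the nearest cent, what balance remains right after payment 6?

$1,284.54

Monthly rate r = 21%/12 = 1.75% = 0.0175.
Each month: B ← B·(1+r) − $50.00.
Month 1: interest $25.20; balance after payment $1,415.20.
Month 2: interest $24.77; balance after payment $1,389.97.
Month 3: interest $24.32; balance after payment $1,364.29.
Month 4: interest $23.88; balance after payment $1,338.17.
Month 5: interest $23.42; balance after payment $1,311.58.
Month 6: interest $22.95; balance after payment $1,284.54.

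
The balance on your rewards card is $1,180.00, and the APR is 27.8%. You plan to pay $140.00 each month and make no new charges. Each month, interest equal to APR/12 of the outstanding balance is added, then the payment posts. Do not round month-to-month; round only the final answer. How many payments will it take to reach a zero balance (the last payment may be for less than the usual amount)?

10 payments

Monthly rate r = 27.8%/12 = 2.31667% = 0.0231667.
Recurrence: B ← B·(1+r) − $140.00.
Month 1: interest $27.34; balance after payment $1,067.34.
Month 2: interest $24.73; balance after payment $952.06.
Closed form: n = −ln(1 − rB₀/P)/ln(1+r) = −ln(0.80474)/ln(1.02317) ≈ 9.485, so the balance reaches zero during payment 10.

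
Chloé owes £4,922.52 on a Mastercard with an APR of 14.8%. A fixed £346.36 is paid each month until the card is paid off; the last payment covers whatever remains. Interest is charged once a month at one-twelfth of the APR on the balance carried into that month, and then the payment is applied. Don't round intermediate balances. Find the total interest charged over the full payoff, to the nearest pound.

Monthly rate r = 14.8%/12 = 1.23333% = 0.0123333.
Payoff takes n = ⌈−ln(1 − rB₀/P)/ln(1+r)⌉ = ⌈15.722⌉ = 16 payments; the last is £250.40.
Total paid = 15·£346.36 + £250.40 = £5,445.80.
Total interest = total paid − principal = £5,445.80 − £4,922.52 = £523.28.

£523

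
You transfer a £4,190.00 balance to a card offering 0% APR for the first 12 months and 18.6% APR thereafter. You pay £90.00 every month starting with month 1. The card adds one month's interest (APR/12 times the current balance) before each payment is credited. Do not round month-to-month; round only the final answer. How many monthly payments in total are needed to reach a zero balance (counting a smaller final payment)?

Promo months 1–12 at r₀ = 0%/12 = 0; months 13+ at r₁ = 18.6%/12 = 0.0155.
After month 12 (no interest yet): B = £4,190.00 − 12·£90.00 = £3,110.00.
Then at r₁ with £90.00/mo: n₂ = −ln(1 − r₁·B/P)/ln(1+r₁) ≈ 49.87 → 50 more payments.

62 months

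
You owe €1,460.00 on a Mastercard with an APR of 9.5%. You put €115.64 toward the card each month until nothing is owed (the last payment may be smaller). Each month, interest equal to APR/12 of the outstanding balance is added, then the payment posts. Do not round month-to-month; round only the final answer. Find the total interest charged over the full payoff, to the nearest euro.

€84

Monthly rate r = 9.5%/12 = 0.791667% = 0.00791667.
Payoff takes n = ⌈−ln(1 − rB₀/P)/ln(1+r)⌉ = ⌈13.354⌉ = 14 payments; the last is €41.09.
Total paid = 13·€115.64 + €41.09 = €1,544.41.
Total interest = total paid − principal = €1,544.41 − €1,460.00 = €84.41.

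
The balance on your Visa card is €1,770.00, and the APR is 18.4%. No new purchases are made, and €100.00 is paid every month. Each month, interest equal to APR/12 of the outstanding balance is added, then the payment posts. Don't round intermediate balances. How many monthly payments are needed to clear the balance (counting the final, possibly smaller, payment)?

Monthly rate r = 18.4%/12 = 1.53333% = 0.0153333.
Recurrence: B ← B·(1+r) − €100.00.
Month 1: interest €27.14; balance after payment €1,697.14.
Month 2: interest €26.02; balance after payment €1,623.16.
Closed form: n = −ln(1 − rB₀/P)/ln(1+r) = −ln(0.7286)/ln(1.01533) ≈ 20.808, so the balance reaches zero during payment 21.

21 months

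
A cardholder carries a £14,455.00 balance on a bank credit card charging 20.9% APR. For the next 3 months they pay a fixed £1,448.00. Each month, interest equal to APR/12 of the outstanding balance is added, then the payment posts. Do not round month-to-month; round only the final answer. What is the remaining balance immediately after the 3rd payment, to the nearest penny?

Monthly rate r = 20.9%/12 = 1.74167% = 0.0174167.
Each month: B ← B·(1+r) − £1,448.00.
Month 1: interest £251.76; balance after payment £13,258.76.
Month 2: interest £230.92; balance after payment £12,041.68.
Month 3: interest £209.73; balance after payment £10,803.41.

£10,803.41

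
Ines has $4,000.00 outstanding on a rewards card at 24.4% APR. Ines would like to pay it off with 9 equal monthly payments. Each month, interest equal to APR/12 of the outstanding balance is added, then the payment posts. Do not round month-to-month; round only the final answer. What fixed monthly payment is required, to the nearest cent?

$490.84

Monthly rate r = 24.4%/12 = 2.03333% = 0.0203333.
Level-payment amortization: P = B₀·r / (1 − (1+r)^(−n)) = 4000.00·0.0203333 / (1 − 1.02033^(−9)).
Denominator 1 − (1+r)^(−9) = 0.165701763.
P = 81.3333 / 0.165701763 ≈ 490.84.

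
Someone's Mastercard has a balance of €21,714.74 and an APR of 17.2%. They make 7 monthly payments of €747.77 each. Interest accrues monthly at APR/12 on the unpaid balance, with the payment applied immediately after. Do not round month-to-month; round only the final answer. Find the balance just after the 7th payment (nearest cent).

Monthly rate r = 17.2%/12 = 1.43333% = 0.0143333.
Each month: B ← B·(1+r) − €747.77.
Month 1: interest €311.24; balance after payment €21,278.21.
Month 2: interest €304.99; balance after payment €20,835.43.
Month 3: interest €298.64; balance after payment €20,386.30.
Month 4: interest €292.20; balance after payment €19,930.74.
Month 5: interest €285.67; balance after payment €19,468.64.
Month 6: interest €279.05; balance after payment €18,999.92.
Month 7: interest €272.33; balance after payment €18,524.48.

€18,524.48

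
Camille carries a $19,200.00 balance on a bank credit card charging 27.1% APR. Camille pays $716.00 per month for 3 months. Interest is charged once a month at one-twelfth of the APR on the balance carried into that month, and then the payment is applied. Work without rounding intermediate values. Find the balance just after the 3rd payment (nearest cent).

$18,333.52

Monthly rate r = 27.1%/12 = 2.25833% = 0.0225833.
Each month: B ← B·(1+r) − $716.00.
Month 1: interest $433.60; balance after payment $18,917.60.
Month 2: interest $427.22; balance after payment $18,628.82.
Month 3: interest $420.70; balance after payment $18,333.52.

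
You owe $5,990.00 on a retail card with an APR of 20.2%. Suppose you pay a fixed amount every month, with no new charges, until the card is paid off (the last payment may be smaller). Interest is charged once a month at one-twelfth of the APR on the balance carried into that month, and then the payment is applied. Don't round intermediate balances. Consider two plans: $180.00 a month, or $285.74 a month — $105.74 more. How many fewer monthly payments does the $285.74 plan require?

Monthly rate r = 20.2%/12 = 1.68333% = 0.0168333.
At $180.00/mo: n = ⌈−ln(1 − rB₀/P)/ln(1+r)⌉ = 50 payments (last $37.04); total interest = total paid − $5,990.00 = $2,867.04.
At $285.74/mo: 27 payments (last $20.67); total interest $1,459.91.
Payments saved = 50 − 27 = 23.

23 fewer payments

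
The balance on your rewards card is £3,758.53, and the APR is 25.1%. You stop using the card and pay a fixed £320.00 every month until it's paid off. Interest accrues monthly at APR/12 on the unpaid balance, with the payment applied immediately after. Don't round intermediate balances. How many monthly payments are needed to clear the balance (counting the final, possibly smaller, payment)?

Monthly rate r = 25.1%/12 = 2.09167% = 0.0209167.
Recurrence: B ← B·(1+r) − £320.00.
Month 1: interest £78.62; balance after payment £3,517.15.
Month 2: interest £73.57; balance after payment £3,270.71.
Closed form: n = −ln(1 − rB₀/P)/ln(1+r) = −ln(0.75433)/ln(1.02092) ≈ 13.619, so the balance reaches zero during payment 14.

14 payments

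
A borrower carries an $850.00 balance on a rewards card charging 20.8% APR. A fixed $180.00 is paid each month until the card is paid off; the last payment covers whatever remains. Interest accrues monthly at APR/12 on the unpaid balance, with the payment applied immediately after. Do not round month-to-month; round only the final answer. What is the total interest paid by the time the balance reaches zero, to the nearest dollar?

$45

Monthly rate r = 20.8%/12 = 1.73333% = 0.0173333.
Payoff takes n = ⌈−ln(1 − rB₀/P)/ln(1+r)⌉ = ⌈4.969⌉ = 5 payments; the last is $174.52.
Total paid = 4·$180.00 + $174.52 = $894.52.
Total interest = total paid − principal = $894.52 − $850.00 = $44.52.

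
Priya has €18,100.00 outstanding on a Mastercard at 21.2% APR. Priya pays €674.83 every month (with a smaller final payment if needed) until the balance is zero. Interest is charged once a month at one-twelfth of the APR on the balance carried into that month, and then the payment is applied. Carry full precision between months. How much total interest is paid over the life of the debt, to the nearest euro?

€6,647

Monthly rate r = 21.2%/12 = 1.76667% = 0.0176667.
Payoff takes n = ⌈−ln(1 − rB₀/P)/ln(1+r)⌉ = ⌈36.669⌉ = 37 payments; the last is €452.83.
Total paid = 36·€674.83 + €452.83 = €24,746.71.
Total interest = total paid − principal = €24,746.71 − €18,100.00 = €6,646.71.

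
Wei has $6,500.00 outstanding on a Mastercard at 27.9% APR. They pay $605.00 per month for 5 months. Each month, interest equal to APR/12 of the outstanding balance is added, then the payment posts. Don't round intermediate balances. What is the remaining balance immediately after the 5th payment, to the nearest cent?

Monthly rate r = 27.9%/12 = 2.325% = 0.02325.
Each month: B ← B·(1+r) − $605.00.
Month 1: interest $151.12; balance after payment $6,046.12.
Month 2: interest $140.57; balance after payment $5,581.70.
Month 3: interest $129.77; balance after payment $5,106.47.
Month 4: interest $118.73; balance after payment $4,620.20.
Month 5: interest $107.42; balance after payment $4,122.62.

$4,122.62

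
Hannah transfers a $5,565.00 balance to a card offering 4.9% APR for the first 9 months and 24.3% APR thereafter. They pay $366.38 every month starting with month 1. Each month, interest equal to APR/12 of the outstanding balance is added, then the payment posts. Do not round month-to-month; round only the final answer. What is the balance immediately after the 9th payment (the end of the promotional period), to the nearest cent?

$2,421.09

Promo months 1–9 at r₀ = 4.9%/12 = 0.00408333; months 10+ at r₁ = 24.3%/12 = 0.02025.
After month 9: iterate B ← B·(1+r₀) − $366.38 for 9 months → $2,421.09.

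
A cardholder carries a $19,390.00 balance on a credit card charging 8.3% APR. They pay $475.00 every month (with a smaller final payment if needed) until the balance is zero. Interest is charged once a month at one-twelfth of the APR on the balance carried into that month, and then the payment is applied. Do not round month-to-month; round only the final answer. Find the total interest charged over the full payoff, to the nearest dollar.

Monthly rate r = 8.3%/12 = 0.691667% = 0.00691667.
Payoff takes n = ⌈−ln(1 − rB₀/P)/ln(1+r)⌉ = ⌈48.132⌉ = 49 payments; the last is $62.90.
Total paid = 48·$475.00 + $62.90 = $22,862.90.
Total interest = total paid − principal = $22,862.90 − $19,390.00 = $3,472.90.

$3,473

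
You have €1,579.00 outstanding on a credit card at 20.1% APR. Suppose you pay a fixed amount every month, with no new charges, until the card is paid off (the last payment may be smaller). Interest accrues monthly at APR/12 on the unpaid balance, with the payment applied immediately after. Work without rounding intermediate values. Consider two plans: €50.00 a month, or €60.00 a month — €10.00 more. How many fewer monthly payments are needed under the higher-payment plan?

Monthly rate r = 20.1%/12 = 1.675% = 0.01675.
At €50.00/mo: n = ⌈−ln(1 − rB₀/P)/ln(1+r)⌉ = 46 payments (last €16.09); total interest = total paid − €1,579.00 = €687.09.
At €60.00/mo: 35 payments (last €59.50); total interest €520.50.
Payments saved = 46 − 35 = 11.

11 fewer payments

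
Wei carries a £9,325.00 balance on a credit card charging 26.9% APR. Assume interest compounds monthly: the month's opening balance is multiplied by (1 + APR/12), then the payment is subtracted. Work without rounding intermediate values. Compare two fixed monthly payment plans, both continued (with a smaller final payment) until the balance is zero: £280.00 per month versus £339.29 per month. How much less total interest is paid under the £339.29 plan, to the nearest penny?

£2,683.87

Monthly rate r = 26.9%/12 = 2.24167% = 0.0224167.
At £280.00/mo: n = ⌈−ln(1 − rB₀/P)/ln(1+r)⌉ = 62 payments (last £256.55); total interest = total paid − £9,325.00 = £8,011.55.
At £339.29/mo: 44 payments (last £63.21); total interest £5,327.68.
Interest saved = £8,011.55 − £5,327.68 = £2,683.87.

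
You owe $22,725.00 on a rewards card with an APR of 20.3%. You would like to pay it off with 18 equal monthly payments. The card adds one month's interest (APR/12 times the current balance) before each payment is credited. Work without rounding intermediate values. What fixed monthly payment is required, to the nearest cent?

Monthly rate r = 20.3%/12 = 1.69167% = 0.0169167.
Level-payment amortization: P = B₀·r / (1 − (1+r)^(−n)) = 22725.00·0.0169167 / (1 − 1.01692^(−18)).
Denominator 1 − (1+r)^(−18) = 0.260627275.
P = 384.431 / 0.260627275 ≈ 1475.02.

$1,475.02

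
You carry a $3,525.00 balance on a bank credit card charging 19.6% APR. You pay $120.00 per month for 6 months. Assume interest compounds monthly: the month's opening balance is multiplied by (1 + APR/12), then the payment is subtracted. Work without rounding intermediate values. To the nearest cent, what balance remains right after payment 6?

$3,134.82

Monthly rate r = 19.6%/12 = 1.63333% = 0.0163333.
Each month: B ← B·(1+r) − $120.00.
Month 1: interest $57.58; balance after payment $3,462.57.
Month 2: interest $56.56; balance after payment $3,399.13.
Month 3: interest $55.52; balance after payment $3,334.65.
Month 4: interest $54.47; balance after payment $3,269.12.
Month 5: interest $53.40; balance after payment $3,202.51.
Month 6: interest $52.31; balance after payment $3,134.82.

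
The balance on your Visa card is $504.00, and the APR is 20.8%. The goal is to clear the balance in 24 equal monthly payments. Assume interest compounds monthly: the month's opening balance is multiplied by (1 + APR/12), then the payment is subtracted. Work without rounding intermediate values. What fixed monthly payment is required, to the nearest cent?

$25.85

Monthly rate r = 20.8%/12 = 1.73333% = 0.0173333.
Level-payment amortization: P = B₀·r / (1 − (1+r)^(−n)) = 504.00·0.0173333 / (1 − 1.01733^(−24)).
Denominator 1 − (1+r)^(−24) = 0.337964298.
P = 8.736 / 0.337964298 ≈ 25.85.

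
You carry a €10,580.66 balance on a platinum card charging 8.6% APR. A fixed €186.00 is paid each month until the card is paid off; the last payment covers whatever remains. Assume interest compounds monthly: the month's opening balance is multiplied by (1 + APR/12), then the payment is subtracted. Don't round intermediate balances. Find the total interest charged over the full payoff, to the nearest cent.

Monthly rate r = 8.6%/12 = 0.716667% = 0.00716667.
Payoff takes n = ⌈−ln(1 − rB₀/P)/ln(1+r)⌉ = ⌈73.337⌉ = 74 payments; the last is €62.75.
Total paid = 73·€186.00 + €62.75 = €13,640.75.
Total interest = total paid − principal = €13,640.75 − €10,580.66 = €3,060.09.

€3,060.09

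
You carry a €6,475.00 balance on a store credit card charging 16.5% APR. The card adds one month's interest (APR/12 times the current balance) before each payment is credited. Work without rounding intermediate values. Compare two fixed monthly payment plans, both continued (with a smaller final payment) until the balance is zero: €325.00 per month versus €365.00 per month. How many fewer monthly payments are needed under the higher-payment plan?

Monthly rate r = 16.5%/12 = 1.375% = 0.01375.
At €325.00/mo: n = ⌈−ln(1 − rB₀/P)/ln(1+r)⌉ = 24 payments (last €144.06); total interest = total paid − €6,475.00 = €1,144.06.
At €365.00/mo: 21 payments (last €173.90); total interest €998.90.
Payments saved = 24 − 21 = 3.

3 fewer payments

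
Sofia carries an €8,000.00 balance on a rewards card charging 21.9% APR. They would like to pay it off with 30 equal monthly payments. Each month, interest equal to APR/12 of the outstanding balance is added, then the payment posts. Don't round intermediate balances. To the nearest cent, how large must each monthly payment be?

Monthly rate r = 21.9%/12 = 1.825% = 0.01825.
Level-payment amortization: P = B₀·r / (1 − (1+r)^(−n)) = 8000.00·0.01825 / (1 − 1.01825^(−30)).
Denominator 1 − (1+r)^(−30) = 0.418744016.
P = 146 / 0.418744016 ≈ 348.66.

€348.66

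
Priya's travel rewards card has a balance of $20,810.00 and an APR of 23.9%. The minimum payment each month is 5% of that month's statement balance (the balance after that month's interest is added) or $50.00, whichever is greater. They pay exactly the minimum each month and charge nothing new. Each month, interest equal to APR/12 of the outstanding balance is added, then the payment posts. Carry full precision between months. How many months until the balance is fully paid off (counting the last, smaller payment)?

122 months

Monthly rate r = 23.9%/12 = 1.99167% = 0.0199167.
While 5% of the post-interest balance exceeds $50.00, each month B ← (B·(1+r))·(1 − 0.05), i.e. B shrinks by the factor (1+r)·0.95 = 0.96892.
This holds for months 1–97. Entering month 98 the balance is $973.28; 5% of the post-interest balance is now below $50.00, so the flat $50.00 minimum applies from here.
From month 98 a fixed $50.00 at rate r clears $973.28 in 25 more payments. Total: 97 + 25 = 122 months.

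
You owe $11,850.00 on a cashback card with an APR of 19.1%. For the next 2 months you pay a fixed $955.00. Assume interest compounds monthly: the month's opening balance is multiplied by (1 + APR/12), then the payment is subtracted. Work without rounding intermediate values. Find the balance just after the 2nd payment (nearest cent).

Monthly rate r = 19.1%/12 = 1.59167% = 0.0159167.
Each month: B ← B·(1+r) − $955.00.
Month 1: interest $188.61; balance after payment $11,083.61.
Month 2: interest $176.41; balance after payment $10,305.03.

$10,305.03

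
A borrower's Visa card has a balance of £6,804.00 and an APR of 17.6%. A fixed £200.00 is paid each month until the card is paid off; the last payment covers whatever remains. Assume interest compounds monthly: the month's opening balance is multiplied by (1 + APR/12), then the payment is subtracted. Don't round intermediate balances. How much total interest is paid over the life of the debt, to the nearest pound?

£2,689

Monthly rate r = 17.6%/12 = 1.46667% = 0.0146667.
Payoff takes n = ⌈−ln(1 − rB₀/P)/ln(1+r)⌉ = ⌈47.463⌉ = 48 payments; the last is £92.97.
Total paid = 47·£200.00 + £92.97 = £9,492.97.
Total interest = total paid − principal = £9,492.97 − £6,804.00 = £2,688.97.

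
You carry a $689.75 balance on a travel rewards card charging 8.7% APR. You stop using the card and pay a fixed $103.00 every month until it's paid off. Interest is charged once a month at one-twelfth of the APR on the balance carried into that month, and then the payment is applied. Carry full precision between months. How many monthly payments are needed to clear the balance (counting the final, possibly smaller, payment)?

Monthly rate r = 8.7%/12 = 0.725% = 0.00725.
Recurrence: B ← B·(1+r) − $103.00.
Month 1: interest $5.00; balance after payment $591.75.
Month 2: interest $4.29; balance after payment $493.04.
Closed form: n = −ln(1 − rB₀/P)/ln(1+r) = −ln(0.95145)/ln(1.00725) ≈ 6.889, so the balance reaches zero during payment 7.

7 months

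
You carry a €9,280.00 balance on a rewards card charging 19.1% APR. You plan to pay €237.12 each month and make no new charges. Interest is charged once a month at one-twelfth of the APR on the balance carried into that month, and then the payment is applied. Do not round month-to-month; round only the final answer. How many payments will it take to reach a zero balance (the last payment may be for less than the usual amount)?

Monthly rate r = 19.1%/12 = 1.59167% = 0.0159167.
Recurrence: B ← B·(1+r) − €237.12.
Month 1: interest €147.71; balance after payment €9,190.59.
Month 2: interest €146.28; balance after payment €9,099.75.
Closed form: n = −ln(1 − rB₀/P)/ln(1+r) = −ln(0.37708)/ln(1.01592) ≈ 61.762, so the balance reaches zero during payment 62.

62 months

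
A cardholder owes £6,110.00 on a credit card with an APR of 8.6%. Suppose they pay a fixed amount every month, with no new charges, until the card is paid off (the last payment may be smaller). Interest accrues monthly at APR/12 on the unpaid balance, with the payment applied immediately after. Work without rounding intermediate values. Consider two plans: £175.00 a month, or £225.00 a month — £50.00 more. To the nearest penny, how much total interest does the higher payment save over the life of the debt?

£237.70

Monthly rate r = 8.6%/12 = 0.716667% = 0.00716667.
At £175.00/mo: n = ⌈−ln(1 − rB₀/P)/ln(1+r)⌉ = 41 payments (last £57.23); total interest = total paid − £6,110.00 = £947.23.
At £225.00/mo: 31 payments (last £69.53); total interest £709.53.
Interest saved = £947.23 − £709.53 = £237.70.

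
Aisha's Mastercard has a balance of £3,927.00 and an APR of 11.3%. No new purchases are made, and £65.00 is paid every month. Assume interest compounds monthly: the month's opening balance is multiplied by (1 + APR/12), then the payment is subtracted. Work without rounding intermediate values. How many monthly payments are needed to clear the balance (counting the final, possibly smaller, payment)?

90 payments

Monthly rate r = 11.3%/12 = 0.941667% = 0.00941667.
Recurrence: B ← B·(1+r) − £65.00.
Month 1: interest £36.98; balance after payment £3,898.98.
Month 2: interest £36.72; balance after payment £3,870.69.
Closed form: n = −ln(1 − rB₀/P)/ln(1+r) = −ln(0.43109)/ln(1.00942) ≈ 89.777, so the balance reaches zero during payment 90.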